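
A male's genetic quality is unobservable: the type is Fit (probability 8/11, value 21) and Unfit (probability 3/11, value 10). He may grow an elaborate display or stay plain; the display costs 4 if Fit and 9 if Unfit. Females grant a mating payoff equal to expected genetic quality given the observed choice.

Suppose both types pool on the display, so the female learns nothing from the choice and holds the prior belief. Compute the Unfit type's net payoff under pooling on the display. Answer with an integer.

Pooled mating payoff = 8/11·21 + 3/11·10 = 18.
Unfit pays cost 9 for the display, so net payoff = 18 − 9 = 9.

9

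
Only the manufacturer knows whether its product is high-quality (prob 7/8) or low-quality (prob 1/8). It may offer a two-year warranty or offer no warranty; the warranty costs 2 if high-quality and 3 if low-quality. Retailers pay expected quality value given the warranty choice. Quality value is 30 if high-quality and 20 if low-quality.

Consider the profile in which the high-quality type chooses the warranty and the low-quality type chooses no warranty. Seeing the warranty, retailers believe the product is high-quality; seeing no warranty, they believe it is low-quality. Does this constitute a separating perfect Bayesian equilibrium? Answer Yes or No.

No

Under these beliefs, the warranty earns price 30 and no warranty earns price 20.
high-quality: the warranty nets 30 − 2 = 28; no warranty nets 20. high-quality prefers the warranty.
low-quality: the warranty nets 30 − 3 = 27; no warranty nets 20. low-quality would deviate to the warranty.
low-quality has a profitable deviation, so the profile is not an equilibrium.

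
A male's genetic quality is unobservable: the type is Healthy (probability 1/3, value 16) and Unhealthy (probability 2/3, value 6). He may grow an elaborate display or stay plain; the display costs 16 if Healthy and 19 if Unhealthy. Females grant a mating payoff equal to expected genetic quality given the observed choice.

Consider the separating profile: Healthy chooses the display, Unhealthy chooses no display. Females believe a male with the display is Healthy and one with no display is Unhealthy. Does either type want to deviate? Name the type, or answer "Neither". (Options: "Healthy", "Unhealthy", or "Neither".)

Healthy

The display pays 16; no display pays 6.
Healthy: assigned the display, nets 16 − 16 = 0; deviating to no display nets 6.
Unhealthy: assigned no display, nets 6; deviating to the display nets 16 − 19 = -3.
The Healthy type gains 6 by deviating.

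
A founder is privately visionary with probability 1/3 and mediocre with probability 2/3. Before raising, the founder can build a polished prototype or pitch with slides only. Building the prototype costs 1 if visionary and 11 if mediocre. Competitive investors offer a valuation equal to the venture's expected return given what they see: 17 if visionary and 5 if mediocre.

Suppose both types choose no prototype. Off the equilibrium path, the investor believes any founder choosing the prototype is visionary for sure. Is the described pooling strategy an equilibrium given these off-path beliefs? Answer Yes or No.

No

On path, the investor holds the prior and pays 1/3·17 + 2/3·5 = 9. Off path (the prototype), believing visionary, it pays 17.
visionary: no prototype nets 9; the prototype nets 17 − 1 = 16. visionary would deviate.
mediocre: no prototype nets 9; the prototype nets 17 − 11 = 6. mediocre stays.
A type deviates, so pooling fails.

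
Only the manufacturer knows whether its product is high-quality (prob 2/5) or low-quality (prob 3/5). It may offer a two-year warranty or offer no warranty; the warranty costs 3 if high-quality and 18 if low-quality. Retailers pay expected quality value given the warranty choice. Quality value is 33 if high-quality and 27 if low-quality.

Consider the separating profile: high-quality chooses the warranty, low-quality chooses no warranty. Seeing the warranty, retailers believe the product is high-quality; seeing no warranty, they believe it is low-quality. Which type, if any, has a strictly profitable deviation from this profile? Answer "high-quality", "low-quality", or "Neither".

Neither

The warranty pays 33; no warranty pays 27.
high-quality: assigned the warranty, nets 33 − 3 = 30; deviating to no warranty nets 27.
low-quality: assigned no warranty, nets 27; deviating to the warranty nets 33 − 18 = 15.
Both types strictly prefer their assigned action; no profitable deviation.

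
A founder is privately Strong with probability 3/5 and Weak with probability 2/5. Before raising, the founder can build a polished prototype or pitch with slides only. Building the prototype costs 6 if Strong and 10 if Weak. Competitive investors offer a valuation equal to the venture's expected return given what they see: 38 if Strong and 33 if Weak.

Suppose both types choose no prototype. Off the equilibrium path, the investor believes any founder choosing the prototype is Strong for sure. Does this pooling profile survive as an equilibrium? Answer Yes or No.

On path, the investor holds the prior and pays 3/5·38 + 2/5·33 = 36. Off path (the prototype), believing Strong, it pays 38.
Strong: no prototype nets 36; the prototype nets 38 − 6 = 32. Strong stays.
Weak: no prototype nets 36; the prototype nets 38 − 10 = 28. Weak stays.
No type deviates, so pooling is sustained.

Yes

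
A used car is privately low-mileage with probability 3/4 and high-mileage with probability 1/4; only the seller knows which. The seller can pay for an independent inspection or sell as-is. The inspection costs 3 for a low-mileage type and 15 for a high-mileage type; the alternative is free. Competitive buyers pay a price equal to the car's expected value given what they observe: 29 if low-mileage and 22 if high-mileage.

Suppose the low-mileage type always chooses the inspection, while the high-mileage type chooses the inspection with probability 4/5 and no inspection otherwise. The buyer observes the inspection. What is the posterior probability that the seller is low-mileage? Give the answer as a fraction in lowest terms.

15/19

P(the inspection) = (3/4)·1 + (1/4)·(4/5) = 19/20.
By Bayes' rule, P(low-mileage | the inspection) = (3/4) / (19/20) = 15/19.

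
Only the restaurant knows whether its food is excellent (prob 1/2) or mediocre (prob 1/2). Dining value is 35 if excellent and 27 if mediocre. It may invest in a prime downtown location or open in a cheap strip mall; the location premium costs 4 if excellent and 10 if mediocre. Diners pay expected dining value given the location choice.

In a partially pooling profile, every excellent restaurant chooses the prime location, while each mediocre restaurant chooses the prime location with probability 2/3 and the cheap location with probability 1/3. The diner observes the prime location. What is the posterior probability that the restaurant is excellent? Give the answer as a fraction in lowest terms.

3/5

P(the prime location) = (1/2)·1 + (1/2)·(2/3) = 5/6.
By Bayes' rule, P(excellent | the prime location) = (1/2) / (5/6) = 3/5.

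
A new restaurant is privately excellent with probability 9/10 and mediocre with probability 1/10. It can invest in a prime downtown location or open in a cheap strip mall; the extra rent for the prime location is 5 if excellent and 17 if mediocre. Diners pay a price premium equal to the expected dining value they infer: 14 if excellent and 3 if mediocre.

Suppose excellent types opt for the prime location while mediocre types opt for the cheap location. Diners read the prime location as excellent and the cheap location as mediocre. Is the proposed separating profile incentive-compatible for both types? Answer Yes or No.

Yes

Under these beliefs, the prime location earns price premium 14 and the cheap location earns price premium 3.
excellent: the prime location nets 14 − 5 = 9; the cheap location nets 3. excellent prefers the prime location.
mediocre: the prime location nets 14 − 17 = -3; the cheap location nets 3. mediocre prefers the cheap location.
Neither type deviates, so the separating profile is an equilibrium.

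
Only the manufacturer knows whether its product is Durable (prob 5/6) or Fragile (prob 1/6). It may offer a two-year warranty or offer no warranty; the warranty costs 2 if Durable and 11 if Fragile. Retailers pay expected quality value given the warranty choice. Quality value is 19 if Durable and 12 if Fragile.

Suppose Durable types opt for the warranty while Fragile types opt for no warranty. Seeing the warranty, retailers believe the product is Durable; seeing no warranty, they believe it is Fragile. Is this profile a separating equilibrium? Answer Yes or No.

Under these beliefs, the warranty earns price 19 and no warranty earns price 12.
Durable: the warranty nets 19 − 2 = 17; no warranty nets 12. Durable prefers the warranty.
Fragile: the warranty nets 19 − 11 = 8; no warranty nets 12. Fragile prefers no warranty.
Neither type deviates, so the separating profile is an equilibrium.

Yes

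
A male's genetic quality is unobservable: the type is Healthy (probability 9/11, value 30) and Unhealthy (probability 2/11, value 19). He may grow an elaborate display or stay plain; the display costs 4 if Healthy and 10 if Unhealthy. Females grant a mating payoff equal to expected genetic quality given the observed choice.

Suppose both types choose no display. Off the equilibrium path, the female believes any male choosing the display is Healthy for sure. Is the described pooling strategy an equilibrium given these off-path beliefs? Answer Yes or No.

Yes

On path, the female holds the prior and pays 9/11·30 + 2/11·19 = 28. Off path (the display), believing Healthy, it pays 30.
Healthy: no display nets 28; the display nets 30 − 4 = 26. Healthy stays.
Unhealthy: no display nets 28; the display nets 30 − 10 = 20. Unhealthy stays.
No type deviates, so pooling is sustained.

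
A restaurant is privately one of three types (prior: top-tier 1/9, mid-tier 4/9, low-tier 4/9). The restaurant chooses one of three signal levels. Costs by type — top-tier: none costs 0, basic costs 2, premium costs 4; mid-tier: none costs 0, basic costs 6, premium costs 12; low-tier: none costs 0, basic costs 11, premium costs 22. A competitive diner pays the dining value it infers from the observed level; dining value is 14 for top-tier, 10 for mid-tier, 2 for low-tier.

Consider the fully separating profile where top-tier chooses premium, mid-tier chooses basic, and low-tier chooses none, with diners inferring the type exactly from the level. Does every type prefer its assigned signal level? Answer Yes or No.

Yes

Separating price premiums: premium → 14, basic → 10, none → 2.
top-tier (assigned premium): none: 2 − 0 = 2; basic: 10 − 2 = 8; premium: 14 − 4 = 10. top-tier stays.
mid-tier (assigned basic): none: 2 − 0 = 2; basic: 10 − 6 = 4; premium: 14 − 12 = 2. mid-tier stays.
low-tier (assigned none): none: 2 − 0 = 2; basic: 10 − 11 = -1; premium: 14 − 22 = -8. low-tier stays.
Every type prefers its assigned level; separation holds.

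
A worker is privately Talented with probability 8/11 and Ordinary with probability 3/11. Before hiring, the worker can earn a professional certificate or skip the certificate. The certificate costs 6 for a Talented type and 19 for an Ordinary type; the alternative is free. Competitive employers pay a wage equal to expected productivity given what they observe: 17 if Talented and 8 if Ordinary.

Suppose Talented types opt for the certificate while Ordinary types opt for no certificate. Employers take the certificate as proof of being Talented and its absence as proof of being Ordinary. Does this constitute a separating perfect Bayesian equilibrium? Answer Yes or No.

Yes

Under these beliefs, the certificate earns wage 17 and no certificate earns wage 8.
Talented: the certificate nets 17 − 6 = 11; no certificate nets 8. Talented prefers the certificate.
Ordinary: the certificate nets 17 − 19 = -2; no certificate nets 8. Ordinary prefers no certificate.
Neither type deviates, so the separating profile is an equilibrium.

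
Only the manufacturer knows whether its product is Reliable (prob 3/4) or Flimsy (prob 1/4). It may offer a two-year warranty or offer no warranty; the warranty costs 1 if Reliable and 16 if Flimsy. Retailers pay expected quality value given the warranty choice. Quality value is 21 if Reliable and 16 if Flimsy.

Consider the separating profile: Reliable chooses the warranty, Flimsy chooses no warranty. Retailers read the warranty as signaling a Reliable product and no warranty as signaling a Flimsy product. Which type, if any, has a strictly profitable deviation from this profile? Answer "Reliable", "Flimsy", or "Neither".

Neither

The warranty pays 21; no warranty pays 16.
Reliable: assigned the warranty, nets 21 − 1 = 20; deviating to no warranty nets 16.
Flimsy: assigned no warranty, nets 16; deviating to the warranty nets 21 − 16 = 5.
Both types strictly prefer their assigned action; no profitable deviation.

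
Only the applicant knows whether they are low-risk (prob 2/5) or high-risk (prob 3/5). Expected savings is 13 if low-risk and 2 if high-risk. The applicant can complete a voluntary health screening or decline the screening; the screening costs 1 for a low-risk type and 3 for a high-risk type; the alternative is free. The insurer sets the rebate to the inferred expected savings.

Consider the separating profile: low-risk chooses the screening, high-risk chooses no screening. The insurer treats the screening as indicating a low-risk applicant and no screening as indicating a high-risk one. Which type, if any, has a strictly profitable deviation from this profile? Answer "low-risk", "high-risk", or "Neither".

high-risk

The screening pays 13; no screening pays 2.
low-risk: assigned the screening, nets 13 − 1 = 12; deviating to no screening nets 2.
high-risk: assigned no screening, nets 2; deviating to the screening nets 13 − 3 = 10.
The high-risk type gains 8 by deviating.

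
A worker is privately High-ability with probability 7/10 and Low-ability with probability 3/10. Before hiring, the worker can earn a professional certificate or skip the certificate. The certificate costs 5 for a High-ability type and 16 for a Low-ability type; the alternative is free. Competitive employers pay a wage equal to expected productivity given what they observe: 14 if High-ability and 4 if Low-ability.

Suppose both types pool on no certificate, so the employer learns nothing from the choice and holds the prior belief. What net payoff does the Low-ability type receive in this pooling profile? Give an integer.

11

Pooled wage = 7/10·14 + 3/10·4 = 11.
Low-ability pays no cost for no certificate, so net payoff = 11.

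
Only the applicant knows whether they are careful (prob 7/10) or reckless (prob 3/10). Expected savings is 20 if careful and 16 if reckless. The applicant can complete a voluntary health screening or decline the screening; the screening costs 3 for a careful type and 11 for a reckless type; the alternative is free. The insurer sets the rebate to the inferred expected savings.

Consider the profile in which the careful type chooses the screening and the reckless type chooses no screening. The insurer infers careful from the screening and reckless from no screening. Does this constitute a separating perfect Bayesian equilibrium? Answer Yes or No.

Yes

Under these beliefs, the screening earns rebate 20 and no screening earns rebate 16.
careful: the screening nets 20 − 3 = 17; no screening nets 16. careful prefers the screening.
reckless: the screening nets 20 − 11 = 9; no screening nets 16. reckless prefers no screening.
Neither type deviates, so the separating profile is an equilibrium.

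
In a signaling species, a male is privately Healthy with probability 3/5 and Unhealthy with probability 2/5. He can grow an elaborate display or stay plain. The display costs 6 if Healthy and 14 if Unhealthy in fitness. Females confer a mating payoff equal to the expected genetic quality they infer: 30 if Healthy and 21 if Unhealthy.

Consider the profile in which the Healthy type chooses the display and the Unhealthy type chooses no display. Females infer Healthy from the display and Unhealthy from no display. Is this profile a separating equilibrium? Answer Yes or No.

Yes

Under these beliefs, the display earns mating payoff 30 and no display earns mating payoff 21.
Healthy: the display nets 30 − 6 = 24; no display nets 21. Healthy prefers the display.
Unhealthy: the display nets 30 − 14 = 16; no display nets 21. Unhealthy prefers no display.
Neither type deviates, so the separating profile is an equilibrium.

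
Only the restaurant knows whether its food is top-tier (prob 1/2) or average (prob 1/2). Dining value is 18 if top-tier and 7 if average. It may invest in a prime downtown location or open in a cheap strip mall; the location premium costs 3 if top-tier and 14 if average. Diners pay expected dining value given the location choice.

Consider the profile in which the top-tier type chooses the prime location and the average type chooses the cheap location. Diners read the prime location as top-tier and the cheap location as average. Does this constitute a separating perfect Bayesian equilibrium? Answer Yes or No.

Yes

Under these beliefs, the prime location earns price premium 18 and the cheap location earns price premium 7.
top-tier: the prime location nets 18 − 3 = 15; the cheap location nets 7. top-tier prefers the prime location.
average: the prime location nets 18 − 14 = 4; the cheap location nets 7. average prefers the cheap location.
Neither type deviates, so the separating profile is an equilibrium.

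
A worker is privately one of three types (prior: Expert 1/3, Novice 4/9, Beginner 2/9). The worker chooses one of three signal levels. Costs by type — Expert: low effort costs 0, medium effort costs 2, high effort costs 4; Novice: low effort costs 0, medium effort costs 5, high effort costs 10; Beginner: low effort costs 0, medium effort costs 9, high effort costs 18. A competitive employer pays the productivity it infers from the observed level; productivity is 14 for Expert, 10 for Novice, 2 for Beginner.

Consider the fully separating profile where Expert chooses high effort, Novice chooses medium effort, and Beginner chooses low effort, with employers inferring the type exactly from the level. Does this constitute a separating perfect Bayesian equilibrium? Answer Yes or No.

Yes

Separating wages: high effort → 14, medium effort → 10, low effort → 2.
Expert (assigned high effort): low effort: 2 − 0 = 2; medium effort: 10 − 2 = 8; high effort: 14 − 4 = 10. Expert stays.
Novice (assigned medium effort): low effort: 2 − 0 = 2; medium effort: 10 − 5 = 5; high effort: 14 − 10 = 4. Novice stays.
Beginner (assigned low effort): low effort: 2 − 0 = 2; medium effort: 10 − 9 = 1; high effort: 14 − 18 = -4. Beginner stays.
Every type prefers its assigned level; separation holds.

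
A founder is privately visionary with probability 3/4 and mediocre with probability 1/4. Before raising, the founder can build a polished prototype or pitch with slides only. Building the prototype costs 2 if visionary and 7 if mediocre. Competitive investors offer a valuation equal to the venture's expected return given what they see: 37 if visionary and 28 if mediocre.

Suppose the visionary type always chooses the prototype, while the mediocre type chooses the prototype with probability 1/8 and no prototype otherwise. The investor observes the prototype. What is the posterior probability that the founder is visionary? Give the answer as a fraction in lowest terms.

P(the prototype) = (3/4)·1 + (1/4)·(1/8) = 25/32.
By Bayes' rule, P(visionary | the prototype) = (3/4) / (25/32) = 24/25.

24/25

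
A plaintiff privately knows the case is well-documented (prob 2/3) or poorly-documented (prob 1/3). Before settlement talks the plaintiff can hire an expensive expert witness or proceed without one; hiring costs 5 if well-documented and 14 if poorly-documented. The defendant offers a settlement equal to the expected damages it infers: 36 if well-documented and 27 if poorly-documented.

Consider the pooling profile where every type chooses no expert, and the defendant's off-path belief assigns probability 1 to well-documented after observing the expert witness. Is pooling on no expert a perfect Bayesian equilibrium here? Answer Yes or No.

On path, the defendant holds the prior and pays 2/3·36 + 1/3·27 = 33. Off path (the expert witness), believing well-documented, it pays 36.
well-documented: no expert nets 33; the expert witness nets 36 − 5 = 31. well-documented stays.
poorly-documented: no expert nets 33; the expert witness nets 36 − 14 = 22. poorly-documented stays.
No type deviates, so pooling is sustained.

Yes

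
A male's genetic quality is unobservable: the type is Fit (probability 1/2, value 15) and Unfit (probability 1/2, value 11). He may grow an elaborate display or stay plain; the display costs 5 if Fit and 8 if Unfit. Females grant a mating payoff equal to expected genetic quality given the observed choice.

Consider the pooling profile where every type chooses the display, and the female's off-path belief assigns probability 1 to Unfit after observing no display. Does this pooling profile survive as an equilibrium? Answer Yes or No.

On path, the female holds the prior and pays 1/2·15 + 1/2·11 = 13. Off path (no display), believing Unfit, it pays 11.
Fit: the display nets 13 − 5 = 8; no display nets 11. Fit would deviate.
Unfit: the display nets 13 − 8 = 5; no display nets 11. Unfit would deviate.
A type deviates, so pooling fails.

No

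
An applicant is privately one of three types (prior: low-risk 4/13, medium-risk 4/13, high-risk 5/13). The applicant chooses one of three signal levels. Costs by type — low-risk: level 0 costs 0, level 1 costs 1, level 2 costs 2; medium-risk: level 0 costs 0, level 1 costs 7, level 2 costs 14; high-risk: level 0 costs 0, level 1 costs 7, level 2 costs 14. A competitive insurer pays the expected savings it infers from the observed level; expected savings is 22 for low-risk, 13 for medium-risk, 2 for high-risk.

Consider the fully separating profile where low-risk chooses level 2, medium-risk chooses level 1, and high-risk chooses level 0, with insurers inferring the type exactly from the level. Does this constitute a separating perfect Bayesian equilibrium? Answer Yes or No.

No

Separating rebates: level 2 → 22, level 1 → 13, level 0 → 2.
low-risk (assigned level 2): level 0: 2 − 0 = 2; level 1: 13 − 1 = 12; level 2: 22 − 2 = 20. low-risk stays.
medium-risk (assigned level 1): level 0: 2 − 0 = 2; level 1: 13 − 7 = 6; level 2: 22 − 14 = 8. medium-risk prefers level 2.
high-risk (assigned level 0): level 0: 2 − 0 = 2; level 1: 13 − 7 = 6; level 2: 22 − 14 = 8. high-risk prefers level 2.
At least one type deviates; the separating profile fails.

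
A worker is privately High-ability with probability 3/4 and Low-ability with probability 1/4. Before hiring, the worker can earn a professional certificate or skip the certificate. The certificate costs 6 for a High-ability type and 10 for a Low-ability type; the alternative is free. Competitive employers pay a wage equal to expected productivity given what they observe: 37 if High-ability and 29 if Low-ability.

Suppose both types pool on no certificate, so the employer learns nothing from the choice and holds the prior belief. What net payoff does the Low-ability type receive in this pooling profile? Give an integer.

35

Pooled wage = 3/4·37 + 1/4·29 = 35.
Low-ability pays no cost for no certificate, so net payoff = 35.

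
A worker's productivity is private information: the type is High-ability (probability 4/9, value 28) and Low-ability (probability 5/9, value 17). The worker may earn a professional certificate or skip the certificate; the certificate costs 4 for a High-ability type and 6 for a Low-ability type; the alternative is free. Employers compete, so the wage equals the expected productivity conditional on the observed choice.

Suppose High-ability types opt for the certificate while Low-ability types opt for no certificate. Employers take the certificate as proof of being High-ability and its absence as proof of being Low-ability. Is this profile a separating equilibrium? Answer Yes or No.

No

Under these beliefs, the certificate earns wage 28 and no certificate earns wage 17.
High-ability: the certificate nets 28 − 4 = 24; no certificate nets 17. High-ability prefers the certificate.
Low-ability: the certificate nets 28 − 6 = 22; no certificate nets 17. Low-ability would deviate to the certificate.
Low-ability has a profitable deviation, so the profile is not an equilibrium.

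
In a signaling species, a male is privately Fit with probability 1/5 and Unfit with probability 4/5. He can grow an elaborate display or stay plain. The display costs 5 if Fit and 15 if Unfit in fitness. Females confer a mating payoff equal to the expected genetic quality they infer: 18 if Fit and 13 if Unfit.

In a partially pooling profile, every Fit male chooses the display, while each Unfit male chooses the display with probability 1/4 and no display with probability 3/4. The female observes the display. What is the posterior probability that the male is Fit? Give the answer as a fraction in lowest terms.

P(the display) = (1/5)·1 + (4/5)·(1/4) = 2/5.
By Bayes' rule, P(Fit | the display) = (1/5) / (2/5) = 1/2.

1/2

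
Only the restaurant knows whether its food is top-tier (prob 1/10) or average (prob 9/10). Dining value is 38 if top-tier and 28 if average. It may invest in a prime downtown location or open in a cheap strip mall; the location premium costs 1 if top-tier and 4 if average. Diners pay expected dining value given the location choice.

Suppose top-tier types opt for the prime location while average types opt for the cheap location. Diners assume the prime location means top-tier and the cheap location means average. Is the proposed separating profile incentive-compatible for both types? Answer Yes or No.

No

Under these beliefs, the prime location earns price premium 38 and the cheap location earns price premium 28.
top-tier: the prime location nets 38 − 1 = 37; the cheap location nets 28. top-tier prefers the prime location.
average: the prime location nets 38 − 4 = 34; the cheap location nets 28. average would deviate to the prime location.
average has a profitable deviation, so the profile is not an equilibrium.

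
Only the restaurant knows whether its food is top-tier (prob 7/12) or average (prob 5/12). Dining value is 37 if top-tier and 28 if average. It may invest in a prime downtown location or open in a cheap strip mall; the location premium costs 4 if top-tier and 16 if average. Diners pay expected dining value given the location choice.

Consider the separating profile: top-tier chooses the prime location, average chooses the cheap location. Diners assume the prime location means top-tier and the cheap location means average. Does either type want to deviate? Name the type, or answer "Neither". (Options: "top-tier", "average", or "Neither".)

Neither

The prime location pays 37; the cheap location pays 28.
top-tier: assigned the prime location, nets 37 − 4 = 33; deviating to the cheap location nets 28.
average: assigned the cheap location, nets 28; deviating to the prime location nets 37 − 16 = 21.
Both types strictly prefer their assigned action; no profitable deviation.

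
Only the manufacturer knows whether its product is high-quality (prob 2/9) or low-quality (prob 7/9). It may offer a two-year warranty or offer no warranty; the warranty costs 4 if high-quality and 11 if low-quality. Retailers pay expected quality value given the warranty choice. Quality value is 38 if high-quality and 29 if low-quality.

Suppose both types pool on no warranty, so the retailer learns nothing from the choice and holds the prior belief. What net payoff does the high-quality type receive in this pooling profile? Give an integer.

Pooled price = 2/9·38 + 7/9·29 = 31.
high-quality pays no cost for no warranty, so net payoff = 31.

31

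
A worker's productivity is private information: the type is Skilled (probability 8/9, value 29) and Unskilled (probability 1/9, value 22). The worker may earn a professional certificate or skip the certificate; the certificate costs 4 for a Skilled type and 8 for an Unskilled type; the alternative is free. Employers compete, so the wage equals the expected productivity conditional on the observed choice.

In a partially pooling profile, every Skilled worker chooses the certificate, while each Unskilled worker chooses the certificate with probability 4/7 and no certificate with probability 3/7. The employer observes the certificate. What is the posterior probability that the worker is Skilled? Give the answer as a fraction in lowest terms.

14/15

P(the certificate) = (8/9)·1 + (1/9)·(4/7) = 20/21.
By Bayes' rule, P(Skilled | the certificate) = (8/9) / (20/21) = 14/15.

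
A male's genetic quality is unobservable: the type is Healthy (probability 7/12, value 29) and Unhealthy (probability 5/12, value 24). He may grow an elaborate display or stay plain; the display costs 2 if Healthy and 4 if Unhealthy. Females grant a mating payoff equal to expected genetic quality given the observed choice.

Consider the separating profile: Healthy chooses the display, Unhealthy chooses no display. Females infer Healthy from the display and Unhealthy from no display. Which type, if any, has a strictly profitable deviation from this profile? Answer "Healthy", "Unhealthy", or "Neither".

The display pays 29; no display pays 24.
Healthy: assigned the display, nets 29 − 2 = 27; deviating to no display nets 24.
Unhealthy: assigned no display, nets 24; deviating to the display nets 29 − 4 = 25.
The Unhealthy type gains 1 by deviating.

Unhealthy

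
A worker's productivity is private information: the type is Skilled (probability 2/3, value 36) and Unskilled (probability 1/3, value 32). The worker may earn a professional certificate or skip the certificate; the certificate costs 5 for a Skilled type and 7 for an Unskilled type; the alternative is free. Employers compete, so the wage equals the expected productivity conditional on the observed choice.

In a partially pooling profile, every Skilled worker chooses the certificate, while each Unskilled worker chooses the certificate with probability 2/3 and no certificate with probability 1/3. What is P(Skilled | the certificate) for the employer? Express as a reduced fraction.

P(the certificate) = (2/3)·1 + (1/3)·(2/3) = 8/9.
By Bayes' rule, P(Skilled | the certificate) = (2/3) / (8/9) = 3/4.

3/4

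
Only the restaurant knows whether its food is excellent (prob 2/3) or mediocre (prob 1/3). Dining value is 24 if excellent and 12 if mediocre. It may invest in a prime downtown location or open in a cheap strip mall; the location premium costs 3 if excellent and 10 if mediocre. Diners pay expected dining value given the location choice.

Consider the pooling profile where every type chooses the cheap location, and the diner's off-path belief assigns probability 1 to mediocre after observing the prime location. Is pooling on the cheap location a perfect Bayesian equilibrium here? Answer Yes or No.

On path, the diner holds the prior and pays 2/3·24 + 1/3·12 = 20. Off path (the prime location), believing mediocre, it pays 12.
excellent: the cheap location nets 20; the prime location nets 12 − 3 = 9. excellent stays.
mediocre: the cheap location nets 20; the prime location nets 12 − 10 = 2. mediocre stays.
No type deviates, so pooling is sustained.

Yes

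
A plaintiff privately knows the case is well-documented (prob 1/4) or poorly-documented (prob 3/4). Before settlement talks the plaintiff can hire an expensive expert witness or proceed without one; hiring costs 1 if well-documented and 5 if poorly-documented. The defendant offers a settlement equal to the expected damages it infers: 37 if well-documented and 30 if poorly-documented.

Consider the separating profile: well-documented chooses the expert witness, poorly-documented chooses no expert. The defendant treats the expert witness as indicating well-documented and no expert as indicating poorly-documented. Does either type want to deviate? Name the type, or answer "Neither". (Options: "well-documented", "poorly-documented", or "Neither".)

The expert witness pays 37; no expert pays 30.
well-documented: assigned the expert witness, nets 37 − 1 = 36; deviating to no expert nets 30.
poorly-documented: assigned no expert, nets 30; deviating to the expert witness nets 37 − 5 = 32.
The poorly-documented type gains 2 by deviating.

poorly-documented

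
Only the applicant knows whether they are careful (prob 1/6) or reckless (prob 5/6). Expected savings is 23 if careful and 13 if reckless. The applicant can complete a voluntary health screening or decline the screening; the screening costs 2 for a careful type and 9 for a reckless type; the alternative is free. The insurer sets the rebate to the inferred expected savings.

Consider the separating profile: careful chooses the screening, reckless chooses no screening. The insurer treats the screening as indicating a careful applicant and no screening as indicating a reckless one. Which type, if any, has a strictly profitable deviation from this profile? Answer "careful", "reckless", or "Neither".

reckless

The screening pays 23; no screening pays 13.
careful: assigned the screening, nets 23 − 2 = 21; deviating to no screening nets 13.
reckless: assigned no screening, nets 13; deviating to the screening nets 23 − 9 = 14.
The reckless type gains 1 by deviating.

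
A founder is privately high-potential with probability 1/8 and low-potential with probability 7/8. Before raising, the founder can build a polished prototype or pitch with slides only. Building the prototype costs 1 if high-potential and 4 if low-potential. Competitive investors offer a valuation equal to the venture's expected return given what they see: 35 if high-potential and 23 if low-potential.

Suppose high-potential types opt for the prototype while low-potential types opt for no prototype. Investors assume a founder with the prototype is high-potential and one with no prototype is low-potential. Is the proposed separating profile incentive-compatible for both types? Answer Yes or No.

No

Under these beliefs, the prototype earns valuation 35 and no prototype earns valuation 23.
high-potential: the prototype nets 35 − 1 = 34; no prototype nets 23. high-potential prefers the prototype.
low-potential: the prototype nets 35 − 4 = 31; no prototype nets 23. low-potential would deviate to the prototype.
low-potential has a profitable deviation, so the profile is not an equilibrium.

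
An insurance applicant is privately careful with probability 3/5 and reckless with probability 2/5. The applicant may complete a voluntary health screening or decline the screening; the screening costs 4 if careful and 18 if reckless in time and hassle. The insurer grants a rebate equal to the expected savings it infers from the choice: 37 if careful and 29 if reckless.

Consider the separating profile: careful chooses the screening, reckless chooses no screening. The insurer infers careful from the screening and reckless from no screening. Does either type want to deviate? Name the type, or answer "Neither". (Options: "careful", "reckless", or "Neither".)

The screening pays 37; no screening pays 29.
careful: assigned the screening, nets 37 − 4 = 33; deviating to no screening nets 29.
reckless: assigned no screening, nets 29; deviating to the screening nets 37 − 18 = 19.
Both types strictly prefer their assigned action; no profitable deviation.

Neither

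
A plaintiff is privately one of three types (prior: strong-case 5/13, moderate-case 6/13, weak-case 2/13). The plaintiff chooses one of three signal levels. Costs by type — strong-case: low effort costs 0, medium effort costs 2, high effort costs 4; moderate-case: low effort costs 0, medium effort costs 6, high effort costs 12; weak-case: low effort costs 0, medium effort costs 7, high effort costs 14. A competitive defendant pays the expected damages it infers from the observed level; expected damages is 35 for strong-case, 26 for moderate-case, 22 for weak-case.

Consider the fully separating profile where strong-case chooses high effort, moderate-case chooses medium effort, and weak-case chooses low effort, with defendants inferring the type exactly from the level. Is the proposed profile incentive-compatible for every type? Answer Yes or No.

No

Separating settlements: high effort → 35, medium effort → 26, low effort → 22.
strong-case (assigned high effort): low effort: 22 − 0 = 22; medium effort: 26 − 2 = 24; high effort: 35 − 4 = 31. strong-case stays.
moderate-case (assigned medium effort): low effort: 22 − 0 = 22; medium effort: 26 − 6 = 20; high effort: 35 − 12 = 23. moderate-case prefers high effort.
weak-case (assigned low effort): low effort: 22 − 0 = 22; medium effort: 26 − 7 = 19; high effort: 35 − 14 = 21. weak-case stays.
At least one type deviates; the separating profile fails.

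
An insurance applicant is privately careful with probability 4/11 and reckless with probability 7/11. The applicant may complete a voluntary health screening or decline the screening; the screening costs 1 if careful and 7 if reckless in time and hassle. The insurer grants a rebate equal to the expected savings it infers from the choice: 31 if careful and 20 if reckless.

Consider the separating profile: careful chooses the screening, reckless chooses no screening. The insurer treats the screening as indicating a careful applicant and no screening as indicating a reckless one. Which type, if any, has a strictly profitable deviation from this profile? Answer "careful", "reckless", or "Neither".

The screening pays 31; no screening pays 20.
careful: assigned the screening, nets 31 − 1 = 30; deviating to no screening nets 20.
reckless: assigned no screening, nets 20; deviating to the screening nets 31 − 7 = 24.
The reckless type gains 4 by deviating.

reckless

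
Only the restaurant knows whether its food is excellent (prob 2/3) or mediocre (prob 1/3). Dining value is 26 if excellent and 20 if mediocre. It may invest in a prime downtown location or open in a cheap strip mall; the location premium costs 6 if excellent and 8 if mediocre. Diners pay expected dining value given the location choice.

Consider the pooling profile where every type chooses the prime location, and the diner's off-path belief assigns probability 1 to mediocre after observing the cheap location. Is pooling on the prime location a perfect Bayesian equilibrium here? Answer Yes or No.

No

On path, the diner holds the prior and pays 2/3·26 + 1/3·20 = 24. Off path (the cheap location), believing mediocre, it pays 20.
excellent: the prime location nets 24 − 6 = 18; the cheap location nets 20. excellent would deviate.
mediocre: the prime location nets 24 − 8 = 16; the cheap location nets 20. mediocre would deviate.
A type deviates, so pooling fails.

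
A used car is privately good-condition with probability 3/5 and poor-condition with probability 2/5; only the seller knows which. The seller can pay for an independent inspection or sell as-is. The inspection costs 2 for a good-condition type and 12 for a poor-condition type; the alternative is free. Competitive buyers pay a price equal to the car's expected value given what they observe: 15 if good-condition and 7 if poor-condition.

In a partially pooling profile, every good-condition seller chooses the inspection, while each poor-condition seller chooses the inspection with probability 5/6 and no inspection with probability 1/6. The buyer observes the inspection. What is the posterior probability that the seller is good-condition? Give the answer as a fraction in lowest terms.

9/14

P(the inspection) = (3/5)·1 + (2/5)·(5/6) = 14/15.
By Bayes' rule, P(good-condition | the inspection) = (3/5) / (14/15) = 9/14.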